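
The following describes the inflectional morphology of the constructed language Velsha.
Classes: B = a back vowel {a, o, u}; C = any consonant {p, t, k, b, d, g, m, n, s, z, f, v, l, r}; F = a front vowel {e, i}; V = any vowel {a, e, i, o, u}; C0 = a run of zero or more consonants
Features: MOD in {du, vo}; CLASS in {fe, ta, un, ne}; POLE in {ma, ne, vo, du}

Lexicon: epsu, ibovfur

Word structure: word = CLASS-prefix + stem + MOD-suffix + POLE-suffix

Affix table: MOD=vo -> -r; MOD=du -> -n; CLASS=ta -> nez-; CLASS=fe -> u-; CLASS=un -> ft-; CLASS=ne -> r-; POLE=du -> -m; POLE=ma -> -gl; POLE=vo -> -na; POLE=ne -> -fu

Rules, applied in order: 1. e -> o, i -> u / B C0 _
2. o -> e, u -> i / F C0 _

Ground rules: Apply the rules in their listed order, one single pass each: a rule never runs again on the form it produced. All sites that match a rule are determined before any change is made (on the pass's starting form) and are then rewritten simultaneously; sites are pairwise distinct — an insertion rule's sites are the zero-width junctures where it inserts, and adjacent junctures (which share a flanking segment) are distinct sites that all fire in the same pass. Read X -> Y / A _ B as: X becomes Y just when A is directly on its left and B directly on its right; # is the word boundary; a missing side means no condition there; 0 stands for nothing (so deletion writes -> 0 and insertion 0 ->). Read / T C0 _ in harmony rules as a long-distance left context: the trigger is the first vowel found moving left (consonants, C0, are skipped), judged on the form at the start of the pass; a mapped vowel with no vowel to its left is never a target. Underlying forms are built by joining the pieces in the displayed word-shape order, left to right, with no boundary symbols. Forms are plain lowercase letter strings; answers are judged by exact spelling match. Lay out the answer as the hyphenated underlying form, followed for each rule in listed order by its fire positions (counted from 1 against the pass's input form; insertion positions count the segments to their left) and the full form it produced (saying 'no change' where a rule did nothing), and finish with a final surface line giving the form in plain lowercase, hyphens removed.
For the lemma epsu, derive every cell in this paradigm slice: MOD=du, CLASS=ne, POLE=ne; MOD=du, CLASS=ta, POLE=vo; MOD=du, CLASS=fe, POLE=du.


cell MOD=du, CLASS=ne, POLE=ne:
underlying: r-epsu-n-fu
1. e -> o, i -> u / B C0 _: no change
2. o -> e, u -> i / F C0 _: fires at position(s) 5: repsinfu
surface: repsinfu

cell MOD=du, CLASS=ta, POLE=vo:
underlying: nez-epsu-n-na
1. e -> o, i -> u / B C0 _: no change
2. o -> e, u -> i / F C0 _: fires at position(s) 7: nezepsinna
surface: nezepsinna

cell MOD=du, CLASS=fe, POLE=du:
underlying: u-epsu-n-m
1. e -> o, i -> u / B C0 _: fires at position(s) 2: uopsunm
2. o -> e, u -> i / F C0 _: no change
surface: uopsunm


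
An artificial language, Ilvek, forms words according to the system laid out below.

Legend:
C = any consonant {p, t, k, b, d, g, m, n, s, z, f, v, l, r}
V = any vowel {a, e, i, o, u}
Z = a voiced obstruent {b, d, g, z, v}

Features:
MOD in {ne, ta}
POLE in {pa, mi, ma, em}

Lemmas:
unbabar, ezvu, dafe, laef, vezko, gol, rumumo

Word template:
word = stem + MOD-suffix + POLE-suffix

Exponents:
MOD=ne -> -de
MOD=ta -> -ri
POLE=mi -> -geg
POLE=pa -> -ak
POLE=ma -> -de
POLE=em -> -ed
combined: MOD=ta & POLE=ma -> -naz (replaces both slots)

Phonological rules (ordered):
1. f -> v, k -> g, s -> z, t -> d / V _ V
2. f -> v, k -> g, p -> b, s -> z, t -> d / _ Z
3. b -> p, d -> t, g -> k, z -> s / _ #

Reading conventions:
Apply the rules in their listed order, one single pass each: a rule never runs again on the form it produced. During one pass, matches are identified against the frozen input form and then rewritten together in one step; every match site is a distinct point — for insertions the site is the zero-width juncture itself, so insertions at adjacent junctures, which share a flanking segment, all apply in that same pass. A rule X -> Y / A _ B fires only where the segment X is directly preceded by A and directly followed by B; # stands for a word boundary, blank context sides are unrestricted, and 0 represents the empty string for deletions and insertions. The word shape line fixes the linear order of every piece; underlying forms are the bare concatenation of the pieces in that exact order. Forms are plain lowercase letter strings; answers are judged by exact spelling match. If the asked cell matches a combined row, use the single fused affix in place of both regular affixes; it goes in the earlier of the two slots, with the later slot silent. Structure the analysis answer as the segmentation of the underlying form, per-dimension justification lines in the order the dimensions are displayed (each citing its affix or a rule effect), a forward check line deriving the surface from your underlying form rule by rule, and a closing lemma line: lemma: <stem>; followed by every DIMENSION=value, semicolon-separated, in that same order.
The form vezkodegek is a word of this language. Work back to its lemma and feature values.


underlying: vezko-de-geg
MOD=ne - signalled by the affix -de
POLE=mi - signalled by the affix -geg
check: vezkodegeg -> vezkodegeg -> vezkodegeg -> vezkodegek
lemma: vezko; MOD=ne; POLE=mi


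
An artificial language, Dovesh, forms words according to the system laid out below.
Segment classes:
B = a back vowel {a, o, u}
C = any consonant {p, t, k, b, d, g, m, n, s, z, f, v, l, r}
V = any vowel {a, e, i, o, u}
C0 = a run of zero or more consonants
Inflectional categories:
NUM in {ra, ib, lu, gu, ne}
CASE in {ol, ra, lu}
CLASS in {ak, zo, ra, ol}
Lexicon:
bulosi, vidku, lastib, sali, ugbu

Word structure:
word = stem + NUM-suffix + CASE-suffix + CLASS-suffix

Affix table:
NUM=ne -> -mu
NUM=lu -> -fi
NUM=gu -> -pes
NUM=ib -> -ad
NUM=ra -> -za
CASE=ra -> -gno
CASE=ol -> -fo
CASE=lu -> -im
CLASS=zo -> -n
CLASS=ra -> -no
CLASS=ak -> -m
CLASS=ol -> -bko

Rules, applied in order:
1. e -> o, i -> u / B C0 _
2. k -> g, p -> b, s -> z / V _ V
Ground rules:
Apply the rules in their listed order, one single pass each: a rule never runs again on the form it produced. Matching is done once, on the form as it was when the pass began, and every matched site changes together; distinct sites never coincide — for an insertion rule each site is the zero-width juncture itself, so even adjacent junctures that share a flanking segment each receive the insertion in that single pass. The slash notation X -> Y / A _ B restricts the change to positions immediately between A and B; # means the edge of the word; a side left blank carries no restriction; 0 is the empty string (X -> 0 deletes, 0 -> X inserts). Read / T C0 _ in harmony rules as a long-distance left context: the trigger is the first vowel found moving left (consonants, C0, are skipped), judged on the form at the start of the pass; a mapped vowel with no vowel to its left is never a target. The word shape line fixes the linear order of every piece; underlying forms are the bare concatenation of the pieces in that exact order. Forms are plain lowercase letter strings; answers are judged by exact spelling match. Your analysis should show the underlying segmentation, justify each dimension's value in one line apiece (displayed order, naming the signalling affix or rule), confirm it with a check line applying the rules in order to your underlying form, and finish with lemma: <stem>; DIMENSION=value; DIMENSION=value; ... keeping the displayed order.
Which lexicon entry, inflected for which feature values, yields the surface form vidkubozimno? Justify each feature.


underlying: vidku-pes-im-no
NUM=gu - signalled by the affix -pes
CASE=lu - signalled by the affix -im
CLASS=ra - signalled by the affix -no
check: vidkupesimno -> vidkuposimno -> vidkubozimno
lemma: vidku; NUM=gu; CASE=lu; CLASS=ra


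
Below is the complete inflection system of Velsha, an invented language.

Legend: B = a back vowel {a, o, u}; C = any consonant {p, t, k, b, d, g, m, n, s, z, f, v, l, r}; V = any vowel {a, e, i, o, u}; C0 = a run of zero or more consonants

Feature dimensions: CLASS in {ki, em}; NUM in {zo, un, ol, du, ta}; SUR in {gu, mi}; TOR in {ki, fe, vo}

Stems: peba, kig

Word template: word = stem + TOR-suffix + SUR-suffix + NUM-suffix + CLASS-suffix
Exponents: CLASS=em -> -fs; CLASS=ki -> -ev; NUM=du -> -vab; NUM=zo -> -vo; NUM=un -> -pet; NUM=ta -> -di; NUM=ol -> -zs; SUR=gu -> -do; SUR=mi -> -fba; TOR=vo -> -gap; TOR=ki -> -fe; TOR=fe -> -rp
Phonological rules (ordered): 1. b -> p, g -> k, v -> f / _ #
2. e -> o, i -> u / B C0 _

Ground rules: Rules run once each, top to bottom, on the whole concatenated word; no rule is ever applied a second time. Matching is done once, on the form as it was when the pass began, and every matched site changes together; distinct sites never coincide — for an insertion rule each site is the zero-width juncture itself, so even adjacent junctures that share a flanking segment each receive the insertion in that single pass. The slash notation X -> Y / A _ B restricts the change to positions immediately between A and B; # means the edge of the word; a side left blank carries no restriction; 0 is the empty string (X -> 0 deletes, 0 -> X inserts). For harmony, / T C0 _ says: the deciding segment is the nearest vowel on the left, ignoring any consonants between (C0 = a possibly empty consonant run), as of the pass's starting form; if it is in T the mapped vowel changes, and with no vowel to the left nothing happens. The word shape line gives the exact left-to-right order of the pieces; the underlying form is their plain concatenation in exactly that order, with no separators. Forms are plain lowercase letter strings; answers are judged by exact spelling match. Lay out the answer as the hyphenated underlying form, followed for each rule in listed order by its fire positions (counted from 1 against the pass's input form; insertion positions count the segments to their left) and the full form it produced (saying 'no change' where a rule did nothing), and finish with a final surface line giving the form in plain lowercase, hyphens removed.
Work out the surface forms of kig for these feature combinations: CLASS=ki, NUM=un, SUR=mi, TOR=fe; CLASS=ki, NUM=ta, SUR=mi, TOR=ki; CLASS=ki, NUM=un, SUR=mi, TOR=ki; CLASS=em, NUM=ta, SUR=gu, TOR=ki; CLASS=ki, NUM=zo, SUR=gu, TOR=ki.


cell CLASS=ki, NUM=un, SUR=mi, TOR=fe:
underlying: kig-rp-fba-pet-ev
1. b -> p, g -> k, v -> f / _ #: fires at position(s) 13: kigrpfbapetef
2. e -> o, i -> u / B C0 _: fires at position(s) 10: kigrpfbapotef
surface: kigrpfbapotef

cell CLASS=ki, NUM=ta, SUR=mi, TOR=ki:
underlying: kig-fe-fba-di-ev
1. b -> p, g -> k, v -> f / _ #: fires at position(s) 12: kigfefbadief
2. e -> o, i -> u / B C0 _: fires at position(s) 10: kigfefbaduef
surface: kigfefbaduef

cell CLASS=ki, NUM=un, SUR=mi, TOR=ki:
underlying: kig-fe-fba-pet-ev
1. b -> p, g -> k, v -> f / _ #: fires at position(s) 13: kigfefbapetef
2. e -> o, i -> u / B C0 _: fires at position(s) 10: kigfefbapotef
surface: kigfefbapotef

cell CLASS=em, NUM=ta, SUR=gu, TOR=ki:
underlying: kig-fe-do-di-fs
1. b -> p, g -> k, v -> f / _ #: no change
2. e -> o, i -> u / B C0 _: fires at position(s) 9: kigfedodufs
surface: kigfedodufs

cell CLASS=ki, NUM=zo, SUR=gu, TOR=ki:
underlying: kig-fe-do-vo-ev
1. b -> p, g -> k, v -> f / _ #: fires at position(s) 11: kigfedovoef
2. e -> o, i -> u / B C0 _: fires at position(s) 10: kigfedovoof
surface: kigfedovoof


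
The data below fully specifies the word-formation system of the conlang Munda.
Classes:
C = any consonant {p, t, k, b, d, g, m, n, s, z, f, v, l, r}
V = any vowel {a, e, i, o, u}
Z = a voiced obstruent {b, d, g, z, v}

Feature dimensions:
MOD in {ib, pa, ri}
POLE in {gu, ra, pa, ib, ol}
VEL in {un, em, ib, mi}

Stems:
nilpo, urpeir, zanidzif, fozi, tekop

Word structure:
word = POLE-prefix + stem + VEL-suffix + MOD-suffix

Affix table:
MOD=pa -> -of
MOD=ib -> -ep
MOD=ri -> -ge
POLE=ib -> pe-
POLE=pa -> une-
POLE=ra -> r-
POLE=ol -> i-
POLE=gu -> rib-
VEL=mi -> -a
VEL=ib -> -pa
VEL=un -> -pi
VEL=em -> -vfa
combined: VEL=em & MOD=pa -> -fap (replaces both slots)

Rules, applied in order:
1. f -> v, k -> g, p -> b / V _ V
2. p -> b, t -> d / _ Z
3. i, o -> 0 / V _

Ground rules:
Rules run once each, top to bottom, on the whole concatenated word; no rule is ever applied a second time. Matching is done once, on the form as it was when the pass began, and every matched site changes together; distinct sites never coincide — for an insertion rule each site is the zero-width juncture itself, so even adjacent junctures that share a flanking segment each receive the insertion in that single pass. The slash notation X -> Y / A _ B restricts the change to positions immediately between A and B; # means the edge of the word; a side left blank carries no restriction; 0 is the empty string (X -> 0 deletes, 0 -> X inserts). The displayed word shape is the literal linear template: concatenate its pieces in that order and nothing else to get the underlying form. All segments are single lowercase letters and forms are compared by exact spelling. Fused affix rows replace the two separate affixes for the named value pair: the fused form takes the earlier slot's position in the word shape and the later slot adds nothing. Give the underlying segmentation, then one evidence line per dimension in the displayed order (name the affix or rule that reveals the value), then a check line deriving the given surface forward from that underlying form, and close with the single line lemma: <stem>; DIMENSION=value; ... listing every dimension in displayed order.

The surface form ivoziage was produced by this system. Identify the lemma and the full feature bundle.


underlying: i-fozi-a-ge
MOD=ri - signalled by the affix -ge
POLE=ol - signalled by the affix i-
VEL=mi - signalled by the affix -a
check: ifoziage -> ivoziage -> ivoziage -> ivoziage
lemma: fozi; MOD=ri; POLE=ol; VEL=mi


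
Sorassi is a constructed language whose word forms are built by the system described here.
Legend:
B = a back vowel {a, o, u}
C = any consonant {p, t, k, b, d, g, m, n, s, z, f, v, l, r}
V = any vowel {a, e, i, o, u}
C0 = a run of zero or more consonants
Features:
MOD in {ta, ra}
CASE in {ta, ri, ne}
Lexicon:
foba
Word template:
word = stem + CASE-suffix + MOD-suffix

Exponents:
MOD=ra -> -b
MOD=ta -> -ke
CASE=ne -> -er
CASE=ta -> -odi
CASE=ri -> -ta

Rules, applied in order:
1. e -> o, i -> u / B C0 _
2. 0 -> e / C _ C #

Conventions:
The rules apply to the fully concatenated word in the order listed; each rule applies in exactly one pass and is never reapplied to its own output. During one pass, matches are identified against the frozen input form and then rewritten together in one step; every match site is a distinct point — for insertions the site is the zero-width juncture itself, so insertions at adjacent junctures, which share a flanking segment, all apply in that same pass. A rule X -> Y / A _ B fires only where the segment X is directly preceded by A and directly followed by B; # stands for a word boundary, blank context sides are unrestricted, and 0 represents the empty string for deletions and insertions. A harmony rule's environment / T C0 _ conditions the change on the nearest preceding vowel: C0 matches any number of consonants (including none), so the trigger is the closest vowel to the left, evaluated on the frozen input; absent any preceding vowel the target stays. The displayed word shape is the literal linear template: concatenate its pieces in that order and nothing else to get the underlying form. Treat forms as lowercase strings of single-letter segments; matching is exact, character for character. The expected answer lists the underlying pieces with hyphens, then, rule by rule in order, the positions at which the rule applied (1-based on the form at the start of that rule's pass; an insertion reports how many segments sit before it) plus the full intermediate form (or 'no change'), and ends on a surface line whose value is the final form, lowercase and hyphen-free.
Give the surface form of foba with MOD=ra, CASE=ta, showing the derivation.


underlying: foba-odi-b
1. e -> o, i -> u / B C0 _: fires at position(s) 7: fobaodub
2. 0 -> e / C _ C #: no change
surface: fobaodub


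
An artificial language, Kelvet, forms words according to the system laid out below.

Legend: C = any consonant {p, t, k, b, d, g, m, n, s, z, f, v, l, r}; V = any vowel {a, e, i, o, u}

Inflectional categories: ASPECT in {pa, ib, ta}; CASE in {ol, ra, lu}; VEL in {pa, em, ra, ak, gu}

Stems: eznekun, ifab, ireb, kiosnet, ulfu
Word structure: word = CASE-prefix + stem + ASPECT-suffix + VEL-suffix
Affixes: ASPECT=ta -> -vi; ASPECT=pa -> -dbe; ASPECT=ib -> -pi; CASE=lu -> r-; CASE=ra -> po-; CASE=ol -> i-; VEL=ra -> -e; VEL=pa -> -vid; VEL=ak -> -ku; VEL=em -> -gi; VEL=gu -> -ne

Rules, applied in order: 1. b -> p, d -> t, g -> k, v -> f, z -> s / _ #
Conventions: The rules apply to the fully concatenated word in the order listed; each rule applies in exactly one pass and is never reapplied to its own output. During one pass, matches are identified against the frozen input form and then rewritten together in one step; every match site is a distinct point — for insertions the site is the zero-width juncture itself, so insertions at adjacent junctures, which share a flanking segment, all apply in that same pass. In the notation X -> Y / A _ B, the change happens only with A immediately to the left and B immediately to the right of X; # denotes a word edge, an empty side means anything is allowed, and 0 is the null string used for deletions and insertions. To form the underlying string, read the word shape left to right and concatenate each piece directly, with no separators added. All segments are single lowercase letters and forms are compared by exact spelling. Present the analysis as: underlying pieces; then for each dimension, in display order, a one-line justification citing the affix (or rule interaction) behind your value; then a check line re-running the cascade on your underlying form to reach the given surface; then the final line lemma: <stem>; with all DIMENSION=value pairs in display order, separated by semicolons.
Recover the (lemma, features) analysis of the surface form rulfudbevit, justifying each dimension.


underlying: r-ulfu-dbe-vid
ASPECT=pa - signalled by the affix -dbe
CASE=lu - signalled by the affix r-
VEL=pa - signalled by the affix -vid
check: rulfudbevid -> rulfudbevit
lemma: ulfu; ASPECT=pa; CASE=lu; VEL=pa


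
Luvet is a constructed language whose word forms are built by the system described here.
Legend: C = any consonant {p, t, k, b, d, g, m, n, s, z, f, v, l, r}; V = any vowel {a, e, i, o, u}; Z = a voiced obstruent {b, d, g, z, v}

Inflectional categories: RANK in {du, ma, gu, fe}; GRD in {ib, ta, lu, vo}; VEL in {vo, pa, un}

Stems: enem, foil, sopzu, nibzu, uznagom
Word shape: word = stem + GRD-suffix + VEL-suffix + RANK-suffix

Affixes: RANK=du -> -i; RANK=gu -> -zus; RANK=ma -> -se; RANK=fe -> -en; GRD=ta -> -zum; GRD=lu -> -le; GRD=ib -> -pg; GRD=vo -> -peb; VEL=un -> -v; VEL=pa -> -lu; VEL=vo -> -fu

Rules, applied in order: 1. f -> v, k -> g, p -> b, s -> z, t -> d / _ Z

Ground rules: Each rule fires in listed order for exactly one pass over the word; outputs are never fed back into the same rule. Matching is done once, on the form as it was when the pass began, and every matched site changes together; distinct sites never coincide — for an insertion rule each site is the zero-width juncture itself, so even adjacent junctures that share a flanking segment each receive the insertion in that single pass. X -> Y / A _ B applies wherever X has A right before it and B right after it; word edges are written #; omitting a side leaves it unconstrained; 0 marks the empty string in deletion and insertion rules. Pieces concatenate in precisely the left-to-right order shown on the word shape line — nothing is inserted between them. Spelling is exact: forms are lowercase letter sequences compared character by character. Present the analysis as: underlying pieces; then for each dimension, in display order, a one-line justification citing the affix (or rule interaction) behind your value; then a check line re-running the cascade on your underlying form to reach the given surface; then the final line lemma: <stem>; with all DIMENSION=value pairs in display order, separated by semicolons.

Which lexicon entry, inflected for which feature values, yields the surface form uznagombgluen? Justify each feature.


underlying: uznagom-pg-lu-en
RANK=fe - signalled by the affix -en
GRD=ib - signalled by the affix -pg
VEL=pa - signalled by the affix -lu
check: uznagompgluen -> uznagombgluen
lemma: uznagom; RANK=fe; GRD=ib; VEL=pa


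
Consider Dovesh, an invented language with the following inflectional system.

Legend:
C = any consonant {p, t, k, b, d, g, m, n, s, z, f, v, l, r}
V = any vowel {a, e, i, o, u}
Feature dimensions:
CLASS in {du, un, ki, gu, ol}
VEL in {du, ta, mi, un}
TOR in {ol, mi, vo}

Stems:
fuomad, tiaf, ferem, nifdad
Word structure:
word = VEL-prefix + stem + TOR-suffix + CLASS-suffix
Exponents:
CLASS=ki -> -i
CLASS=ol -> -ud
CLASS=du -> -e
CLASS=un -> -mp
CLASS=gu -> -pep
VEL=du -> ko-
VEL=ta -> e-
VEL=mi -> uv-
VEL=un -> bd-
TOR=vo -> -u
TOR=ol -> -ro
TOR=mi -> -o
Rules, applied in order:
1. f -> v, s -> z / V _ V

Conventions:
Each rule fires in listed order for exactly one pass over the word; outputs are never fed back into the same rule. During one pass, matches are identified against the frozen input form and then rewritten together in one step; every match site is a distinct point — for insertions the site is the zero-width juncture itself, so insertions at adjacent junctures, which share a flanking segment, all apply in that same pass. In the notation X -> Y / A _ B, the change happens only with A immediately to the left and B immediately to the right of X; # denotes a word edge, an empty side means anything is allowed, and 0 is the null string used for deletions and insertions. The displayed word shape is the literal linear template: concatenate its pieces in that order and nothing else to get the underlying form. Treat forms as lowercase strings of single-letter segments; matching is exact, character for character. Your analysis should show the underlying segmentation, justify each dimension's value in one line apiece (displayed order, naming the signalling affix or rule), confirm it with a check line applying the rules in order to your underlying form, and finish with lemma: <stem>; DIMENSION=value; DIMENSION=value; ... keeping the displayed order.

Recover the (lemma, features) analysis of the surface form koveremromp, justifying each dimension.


underlying: ko-ferem-ro-mp
CLASS=un - signalled by the affix -mp
VEL=du - signalled by the affix ko-
TOR=ol - signalled by the affix -ro
check: koferemromp -> koveremromp
lemma: ferem; CLASS=un; VEL=du; TOR=ol


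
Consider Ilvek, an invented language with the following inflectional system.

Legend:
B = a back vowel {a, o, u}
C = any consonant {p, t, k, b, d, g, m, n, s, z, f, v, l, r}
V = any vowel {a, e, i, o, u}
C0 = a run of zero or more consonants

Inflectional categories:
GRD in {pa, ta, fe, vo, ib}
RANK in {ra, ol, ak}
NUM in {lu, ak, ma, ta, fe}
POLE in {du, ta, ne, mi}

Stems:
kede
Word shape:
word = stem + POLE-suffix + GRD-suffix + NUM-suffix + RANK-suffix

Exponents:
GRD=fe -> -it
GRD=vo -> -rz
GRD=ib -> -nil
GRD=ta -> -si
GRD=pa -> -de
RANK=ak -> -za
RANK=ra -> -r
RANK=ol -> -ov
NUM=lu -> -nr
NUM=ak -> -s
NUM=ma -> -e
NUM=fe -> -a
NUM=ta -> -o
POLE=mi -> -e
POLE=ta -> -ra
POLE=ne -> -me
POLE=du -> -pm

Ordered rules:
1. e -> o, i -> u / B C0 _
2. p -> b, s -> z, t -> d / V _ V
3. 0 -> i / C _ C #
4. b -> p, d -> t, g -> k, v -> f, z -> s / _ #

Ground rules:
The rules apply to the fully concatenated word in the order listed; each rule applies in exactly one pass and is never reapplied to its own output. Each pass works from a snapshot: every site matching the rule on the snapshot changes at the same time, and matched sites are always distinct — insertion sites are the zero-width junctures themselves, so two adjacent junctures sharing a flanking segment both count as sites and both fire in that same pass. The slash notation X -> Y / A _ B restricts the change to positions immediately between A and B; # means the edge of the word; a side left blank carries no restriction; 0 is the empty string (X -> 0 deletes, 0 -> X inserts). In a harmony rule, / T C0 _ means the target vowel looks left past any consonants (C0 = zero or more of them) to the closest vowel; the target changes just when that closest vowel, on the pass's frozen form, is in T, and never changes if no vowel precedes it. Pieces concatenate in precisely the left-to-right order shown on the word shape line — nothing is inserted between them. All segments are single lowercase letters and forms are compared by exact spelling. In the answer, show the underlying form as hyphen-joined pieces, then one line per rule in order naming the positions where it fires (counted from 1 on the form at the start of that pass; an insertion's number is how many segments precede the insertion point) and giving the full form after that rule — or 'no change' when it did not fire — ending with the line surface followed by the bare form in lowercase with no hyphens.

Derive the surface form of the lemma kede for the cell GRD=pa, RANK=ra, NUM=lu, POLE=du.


underlying: kede-pm-de-nr-r
1. e -> o, i -> u / B C0 _: no change
2. p -> b, s -> z, t -> d / V _ V: no change
3. 0 -> i / C _ C #: inserts after position(s) 10: kedepmdenrir
4. b -> p, d -> t, g -> k, v -> f, z -> s / _ #: no change
surface: kedepmdenrir


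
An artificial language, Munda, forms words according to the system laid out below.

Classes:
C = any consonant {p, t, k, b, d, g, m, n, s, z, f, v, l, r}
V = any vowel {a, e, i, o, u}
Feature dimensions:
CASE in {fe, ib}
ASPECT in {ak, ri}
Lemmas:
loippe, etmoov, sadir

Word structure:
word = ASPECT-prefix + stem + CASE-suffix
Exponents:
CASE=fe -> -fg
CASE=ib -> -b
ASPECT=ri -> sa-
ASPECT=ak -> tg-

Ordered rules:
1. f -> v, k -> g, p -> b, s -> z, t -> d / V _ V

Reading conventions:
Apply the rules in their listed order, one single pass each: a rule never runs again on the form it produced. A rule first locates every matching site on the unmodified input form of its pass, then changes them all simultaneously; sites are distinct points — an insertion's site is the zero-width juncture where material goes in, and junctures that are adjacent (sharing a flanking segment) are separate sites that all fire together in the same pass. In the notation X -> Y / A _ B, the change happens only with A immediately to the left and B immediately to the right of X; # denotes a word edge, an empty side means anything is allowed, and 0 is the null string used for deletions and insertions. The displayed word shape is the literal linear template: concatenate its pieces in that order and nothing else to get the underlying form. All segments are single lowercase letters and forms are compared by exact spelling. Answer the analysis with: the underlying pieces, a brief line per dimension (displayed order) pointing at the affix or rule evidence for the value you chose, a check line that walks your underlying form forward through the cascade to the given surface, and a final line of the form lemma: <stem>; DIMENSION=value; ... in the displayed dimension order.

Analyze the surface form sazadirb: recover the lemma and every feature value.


underlying: sa-sadir-b
CASE=ib - signalled by the affix -b
ASPECT=ri - signalled by the affix sa-
check: sasadirb -> sazadirb
lemma: sadir; CASE=ib; ASPECT=ri


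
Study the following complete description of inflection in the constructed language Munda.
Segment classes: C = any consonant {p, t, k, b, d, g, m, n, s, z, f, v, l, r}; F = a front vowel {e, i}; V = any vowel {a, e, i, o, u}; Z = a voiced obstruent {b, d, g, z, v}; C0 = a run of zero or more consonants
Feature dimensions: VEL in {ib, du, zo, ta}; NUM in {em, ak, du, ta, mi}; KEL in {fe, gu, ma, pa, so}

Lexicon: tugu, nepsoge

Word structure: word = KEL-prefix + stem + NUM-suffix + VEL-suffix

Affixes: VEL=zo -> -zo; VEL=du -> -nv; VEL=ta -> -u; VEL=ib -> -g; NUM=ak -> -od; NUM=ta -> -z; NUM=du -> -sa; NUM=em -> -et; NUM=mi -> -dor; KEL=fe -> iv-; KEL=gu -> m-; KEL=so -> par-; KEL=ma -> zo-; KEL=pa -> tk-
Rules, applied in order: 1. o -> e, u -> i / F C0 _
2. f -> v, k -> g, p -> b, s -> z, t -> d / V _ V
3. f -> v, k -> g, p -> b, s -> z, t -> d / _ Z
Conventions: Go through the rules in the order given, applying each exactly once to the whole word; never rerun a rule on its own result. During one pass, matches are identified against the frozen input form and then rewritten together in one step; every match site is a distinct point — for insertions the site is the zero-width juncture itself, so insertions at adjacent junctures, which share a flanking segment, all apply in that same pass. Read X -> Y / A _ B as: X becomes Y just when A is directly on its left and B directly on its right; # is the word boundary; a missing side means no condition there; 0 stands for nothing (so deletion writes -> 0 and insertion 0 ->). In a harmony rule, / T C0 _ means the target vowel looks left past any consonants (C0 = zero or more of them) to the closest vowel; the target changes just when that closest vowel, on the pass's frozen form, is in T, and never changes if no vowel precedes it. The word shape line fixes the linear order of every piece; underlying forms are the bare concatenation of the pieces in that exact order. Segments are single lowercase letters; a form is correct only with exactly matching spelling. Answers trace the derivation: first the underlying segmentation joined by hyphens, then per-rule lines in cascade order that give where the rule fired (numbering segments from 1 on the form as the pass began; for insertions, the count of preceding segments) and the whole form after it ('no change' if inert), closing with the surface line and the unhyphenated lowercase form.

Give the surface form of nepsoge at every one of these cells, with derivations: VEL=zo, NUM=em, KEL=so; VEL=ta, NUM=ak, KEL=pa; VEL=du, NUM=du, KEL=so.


cell VEL=zo, NUM=em, KEL=so:
underlying: par-nepsoge-et-zo
1. o -> e, u -> i / F C0 _: fires at position(s) 8, 14: parnepsegeetze
2. f -> v, k -> g, p -> b, s -> z, t -> d / V _ V: no change
3. f -> v, k -> g, p -> b, s -> z, t -> d / _ Z: fires at position(s) 12: parnepsegeedze
surface: parnepsegeedze

cell VEL=ta, NUM=ak, KEL=pa:
underlying: tk-nepsoge-od-u
1. o -> e, u -> i / F C0 _: fires at position(s) 7, 10: tknepsegeedu
2. f -> v, k -> g, p -> b, s -> z, t -> d / V _ V: no change
3. f -> v, k -> g, p -> b, s -> z, t -> d / _ Z: no change
surface: tknepsegeedu

cell VEL=du, NUM=du, KEL=so:
underlying: par-nepsoge-sa-nv
1. o -> e, u -> i / F C0 _: fires at position(s) 8: parnepsegesanv
2. f -> v, k -> g, p -> b, s -> z, t -> d / V _ V: fires at position(s) 11: parnepsegezanv
3. f -> v, k -> g, p -> b, s -> z, t -> d / _ Z: no change
surface: parnepsegezanv


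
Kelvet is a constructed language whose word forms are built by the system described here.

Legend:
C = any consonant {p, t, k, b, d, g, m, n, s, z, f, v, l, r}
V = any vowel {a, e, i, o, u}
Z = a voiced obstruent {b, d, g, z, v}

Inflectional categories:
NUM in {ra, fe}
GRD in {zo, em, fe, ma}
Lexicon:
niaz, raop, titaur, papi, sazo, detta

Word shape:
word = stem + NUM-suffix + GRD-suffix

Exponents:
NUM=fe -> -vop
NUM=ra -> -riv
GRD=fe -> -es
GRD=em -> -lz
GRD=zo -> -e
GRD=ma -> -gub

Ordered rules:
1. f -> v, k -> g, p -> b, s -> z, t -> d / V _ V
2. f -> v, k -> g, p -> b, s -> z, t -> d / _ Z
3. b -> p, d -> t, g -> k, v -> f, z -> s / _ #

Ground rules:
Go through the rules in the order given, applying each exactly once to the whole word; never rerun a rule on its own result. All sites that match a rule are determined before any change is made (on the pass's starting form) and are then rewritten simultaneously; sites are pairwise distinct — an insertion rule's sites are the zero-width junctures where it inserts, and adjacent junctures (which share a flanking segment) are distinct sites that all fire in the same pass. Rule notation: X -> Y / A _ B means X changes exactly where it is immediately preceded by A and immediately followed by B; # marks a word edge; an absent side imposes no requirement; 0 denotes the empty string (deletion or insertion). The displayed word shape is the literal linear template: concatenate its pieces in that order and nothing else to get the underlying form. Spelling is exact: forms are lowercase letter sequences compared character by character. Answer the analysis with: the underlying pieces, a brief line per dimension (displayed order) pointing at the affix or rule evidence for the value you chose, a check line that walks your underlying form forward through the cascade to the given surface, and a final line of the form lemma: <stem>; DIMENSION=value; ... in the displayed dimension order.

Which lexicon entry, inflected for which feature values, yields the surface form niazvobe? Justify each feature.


underlying: niaz-vop-e
NUM=fe - signalled by the affix -vop
GRD=zo - signalled by the affix -e
check: niazvope -> niazvobe -> niazvobe -> niazvobe
lemma: niaz; NUM=fe; GRD=zo


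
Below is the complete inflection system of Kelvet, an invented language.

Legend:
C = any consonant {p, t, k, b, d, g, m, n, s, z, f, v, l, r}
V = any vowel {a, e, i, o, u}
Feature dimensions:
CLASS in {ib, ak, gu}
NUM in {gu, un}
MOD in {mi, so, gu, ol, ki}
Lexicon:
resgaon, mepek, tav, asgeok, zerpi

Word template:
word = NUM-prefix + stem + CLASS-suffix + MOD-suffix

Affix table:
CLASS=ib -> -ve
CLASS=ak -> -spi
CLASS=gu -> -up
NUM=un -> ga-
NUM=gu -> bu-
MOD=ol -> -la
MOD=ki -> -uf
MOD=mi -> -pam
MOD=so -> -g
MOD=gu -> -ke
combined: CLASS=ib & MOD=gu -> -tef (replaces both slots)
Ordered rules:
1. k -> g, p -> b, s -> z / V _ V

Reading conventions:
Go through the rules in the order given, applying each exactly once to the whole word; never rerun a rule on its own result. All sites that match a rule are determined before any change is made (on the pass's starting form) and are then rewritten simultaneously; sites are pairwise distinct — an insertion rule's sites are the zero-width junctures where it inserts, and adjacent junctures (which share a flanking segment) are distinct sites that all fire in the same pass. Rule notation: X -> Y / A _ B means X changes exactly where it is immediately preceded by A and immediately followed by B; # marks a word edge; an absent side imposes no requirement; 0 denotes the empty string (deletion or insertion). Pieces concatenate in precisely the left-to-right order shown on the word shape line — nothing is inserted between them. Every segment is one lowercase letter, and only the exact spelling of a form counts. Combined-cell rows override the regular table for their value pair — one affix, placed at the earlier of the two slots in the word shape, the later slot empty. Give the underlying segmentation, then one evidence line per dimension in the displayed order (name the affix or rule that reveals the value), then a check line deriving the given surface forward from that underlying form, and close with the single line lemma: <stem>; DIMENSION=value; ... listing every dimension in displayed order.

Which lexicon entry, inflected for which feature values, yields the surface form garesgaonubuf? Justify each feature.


underlying: ga-resgaon-up-uf
CLASS=gu - signalled by the affix -up
NUM=un - signalled by the affix ga-
MOD=ki - signalled by the affix -uf
check: garesgaonupuf -> garesgaonubuf
lemma: resgaon; CLASS=gu; NUM=un; MOD=ki


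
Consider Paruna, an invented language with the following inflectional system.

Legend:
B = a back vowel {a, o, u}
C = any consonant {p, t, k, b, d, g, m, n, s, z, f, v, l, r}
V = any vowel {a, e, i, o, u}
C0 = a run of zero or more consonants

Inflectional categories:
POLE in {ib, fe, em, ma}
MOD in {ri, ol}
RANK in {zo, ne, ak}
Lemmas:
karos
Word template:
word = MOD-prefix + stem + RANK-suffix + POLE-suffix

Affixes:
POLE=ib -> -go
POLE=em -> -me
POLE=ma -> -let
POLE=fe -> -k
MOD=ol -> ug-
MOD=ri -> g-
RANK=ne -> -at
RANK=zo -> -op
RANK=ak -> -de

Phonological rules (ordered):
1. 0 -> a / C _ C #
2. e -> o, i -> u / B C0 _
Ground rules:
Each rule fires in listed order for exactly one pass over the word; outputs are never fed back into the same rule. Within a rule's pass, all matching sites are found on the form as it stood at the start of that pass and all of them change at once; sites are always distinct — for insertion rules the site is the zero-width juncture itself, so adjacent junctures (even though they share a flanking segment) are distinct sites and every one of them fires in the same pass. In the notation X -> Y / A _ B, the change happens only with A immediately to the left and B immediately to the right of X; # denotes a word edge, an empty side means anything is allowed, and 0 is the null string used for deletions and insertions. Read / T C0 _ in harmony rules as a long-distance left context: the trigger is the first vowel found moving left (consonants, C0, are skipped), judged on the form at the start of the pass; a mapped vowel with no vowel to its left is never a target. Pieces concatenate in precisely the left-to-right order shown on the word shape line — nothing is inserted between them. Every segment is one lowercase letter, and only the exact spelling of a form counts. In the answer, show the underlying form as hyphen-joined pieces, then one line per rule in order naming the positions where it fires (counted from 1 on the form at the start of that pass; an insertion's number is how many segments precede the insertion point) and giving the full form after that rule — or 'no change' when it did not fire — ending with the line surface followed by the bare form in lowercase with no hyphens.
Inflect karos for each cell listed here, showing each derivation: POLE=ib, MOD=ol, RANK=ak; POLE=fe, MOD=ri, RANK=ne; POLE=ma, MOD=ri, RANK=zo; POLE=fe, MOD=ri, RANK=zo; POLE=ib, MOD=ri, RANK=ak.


cell POLE=ib, MOD=ol, RANK=ak:
underlying: ug-karos-de-go
1. 0 -> a / C _ C #: no change
2. e -> o, i -> u / B C0 _: fires at position(s) 9: ugkarosdogo
surface: ugkarosdogo

cell POLE=fe, MOD=ri, RANK=ne:
underlying: g-karos-at-k
1. 0 -> a / C _ C #: inserts after position(s) 8: gkarosatak
2. e -> o, i -> u / B C0 _: no change
surface: gkarosatak

cell POLE=ma, MOD=ri, RANK=zo:
underlying: g-karos-op-let
1. 0 -> a / C _ C #: no change
2. e -> o, i -> u / B C0 _: fires at position(s) 10: gkarosoplot
surface: gkarosoplot

cell POLE=fe, MOD=ri, RANK=zo:
underlying: g-karos-op-k
1. 0 -> a / C _ C #: inserts after position(s) 8: gkarosopak
2. e -> o, i -> u / B C0 _: no change
surface: gkarosopak

cell POLE=ib, MOD=ri, RANK=ak:
underlying: g-karos-de-go
1. 0 -> a / C _ C #: no change
2. e -> o, i -> u / B C0 _: fires at position(s) 8: gkarosdogo
surface: gkarosdogo


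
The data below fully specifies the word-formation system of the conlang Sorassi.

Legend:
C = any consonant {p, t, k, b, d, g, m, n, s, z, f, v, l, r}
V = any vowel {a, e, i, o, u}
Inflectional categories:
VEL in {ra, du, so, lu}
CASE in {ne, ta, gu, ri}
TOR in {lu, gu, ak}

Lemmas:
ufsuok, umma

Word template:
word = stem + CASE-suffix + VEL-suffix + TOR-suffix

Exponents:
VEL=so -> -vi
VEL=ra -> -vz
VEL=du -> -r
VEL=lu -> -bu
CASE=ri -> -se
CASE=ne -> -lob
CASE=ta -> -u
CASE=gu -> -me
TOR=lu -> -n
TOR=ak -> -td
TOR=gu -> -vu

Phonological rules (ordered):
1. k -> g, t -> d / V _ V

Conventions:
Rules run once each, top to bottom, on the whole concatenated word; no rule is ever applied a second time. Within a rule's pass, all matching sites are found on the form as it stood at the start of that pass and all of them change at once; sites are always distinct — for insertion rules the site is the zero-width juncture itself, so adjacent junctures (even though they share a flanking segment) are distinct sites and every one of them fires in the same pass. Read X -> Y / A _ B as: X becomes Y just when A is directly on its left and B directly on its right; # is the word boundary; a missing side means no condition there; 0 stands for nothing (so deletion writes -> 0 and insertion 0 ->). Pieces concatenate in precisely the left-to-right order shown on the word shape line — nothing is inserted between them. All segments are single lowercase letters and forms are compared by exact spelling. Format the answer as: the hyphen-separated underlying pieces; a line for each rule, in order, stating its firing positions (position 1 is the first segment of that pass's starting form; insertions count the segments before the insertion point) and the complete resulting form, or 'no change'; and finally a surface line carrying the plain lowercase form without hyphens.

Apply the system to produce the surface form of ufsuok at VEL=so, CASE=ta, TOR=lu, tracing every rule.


underlying: ufsuok-u-vi-n
1. k -> g, t -> d / V _ V: fires at position(s) 6: ufsuoguvin
surface: ufsuoguvin
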